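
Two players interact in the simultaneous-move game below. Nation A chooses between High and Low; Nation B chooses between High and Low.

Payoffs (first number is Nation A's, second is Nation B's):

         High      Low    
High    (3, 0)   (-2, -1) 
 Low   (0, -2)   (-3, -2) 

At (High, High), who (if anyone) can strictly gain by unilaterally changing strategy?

Nation A at (High, High) earns 3; deviating to Low yields 0 — not better.
Nation B earns 0; deviating to Low yields -1 — not better.
Neither player can strictly improve; the profile is a Nash equilibrium.

Neither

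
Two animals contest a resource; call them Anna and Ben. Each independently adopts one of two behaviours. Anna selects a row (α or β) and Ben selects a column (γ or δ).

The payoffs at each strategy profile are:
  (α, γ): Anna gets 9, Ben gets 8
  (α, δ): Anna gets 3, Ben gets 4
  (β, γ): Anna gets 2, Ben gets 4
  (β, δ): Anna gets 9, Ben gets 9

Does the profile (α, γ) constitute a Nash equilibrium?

Yes

At (α, γ), Anna earns 9; switching to β would give 2, so Anna has no profitable deviation.
Ben earns 8; switching to δ would give 4, so Ben has no profitable deviation.
Neither player can gain by a unilateral deviation, so this profile is a Nash equilibrium.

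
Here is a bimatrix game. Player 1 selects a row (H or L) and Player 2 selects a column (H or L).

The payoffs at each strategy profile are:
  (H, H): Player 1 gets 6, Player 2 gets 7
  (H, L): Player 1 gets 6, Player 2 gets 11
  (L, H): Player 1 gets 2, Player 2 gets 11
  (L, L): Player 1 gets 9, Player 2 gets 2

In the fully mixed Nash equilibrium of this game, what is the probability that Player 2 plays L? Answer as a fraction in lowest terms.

Let q be the probability that Player 2 plays H. In a completely mixed equilibrium, Player 1 must be indifferent between H and L.
Player 1's expected payoff from H is 6q + 6(1−q); from L it is 2q + 9(1−q).
Setting these equal: 6 = −7q + 9, so q = 3/7.
Therefore Player 2 plays L with probability 1 − 3/7 = 4/7.

4/7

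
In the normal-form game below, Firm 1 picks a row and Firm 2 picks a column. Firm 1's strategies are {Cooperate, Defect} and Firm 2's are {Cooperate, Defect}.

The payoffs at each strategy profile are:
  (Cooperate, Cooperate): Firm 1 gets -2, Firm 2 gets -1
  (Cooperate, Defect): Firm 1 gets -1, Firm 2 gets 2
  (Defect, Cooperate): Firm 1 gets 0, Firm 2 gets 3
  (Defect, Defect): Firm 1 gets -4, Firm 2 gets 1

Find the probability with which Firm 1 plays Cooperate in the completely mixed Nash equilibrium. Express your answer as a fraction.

2/5

Let p be the probability that Firm 1 plays Cooperate. In a completely mixed equilibrium, Firm 2 must be indifferent between Cooperate and Defect.
Firm 2's expected payoff from Cooperate is −p + 3(1−p); from Defect it is 2p + (1−p).
Setting these equal: −4p + 3 = p + 1, so p = 2/5.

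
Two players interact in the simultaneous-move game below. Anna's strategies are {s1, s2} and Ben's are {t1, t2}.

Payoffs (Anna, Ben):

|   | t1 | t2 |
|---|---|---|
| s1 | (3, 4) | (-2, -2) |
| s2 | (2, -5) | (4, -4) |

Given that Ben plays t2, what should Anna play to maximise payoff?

s2

Against t2, Anna earns -2 from s1 and 4 from s2.
So s2 is the best response.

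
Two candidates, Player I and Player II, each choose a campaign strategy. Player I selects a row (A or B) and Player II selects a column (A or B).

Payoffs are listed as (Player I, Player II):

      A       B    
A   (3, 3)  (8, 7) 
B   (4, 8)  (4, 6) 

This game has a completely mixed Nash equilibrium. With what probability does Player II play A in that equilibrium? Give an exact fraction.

4/5

Let y be the probability that Player II plays A. In a completely mixed equilibrium, Player I must be indifferent between A and B.
Player I's expected payoff from A is 3y + 8(1−y); from B it is 4y + 4(1−y).
Setting these equal: −5y + 8 = 4, so y = 4/5.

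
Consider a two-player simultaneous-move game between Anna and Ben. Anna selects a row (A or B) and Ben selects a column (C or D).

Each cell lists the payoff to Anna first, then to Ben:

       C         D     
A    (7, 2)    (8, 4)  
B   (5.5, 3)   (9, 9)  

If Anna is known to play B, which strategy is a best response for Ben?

D

Against B, Ben earns 3 from C and 9 from D.
So D is the best response.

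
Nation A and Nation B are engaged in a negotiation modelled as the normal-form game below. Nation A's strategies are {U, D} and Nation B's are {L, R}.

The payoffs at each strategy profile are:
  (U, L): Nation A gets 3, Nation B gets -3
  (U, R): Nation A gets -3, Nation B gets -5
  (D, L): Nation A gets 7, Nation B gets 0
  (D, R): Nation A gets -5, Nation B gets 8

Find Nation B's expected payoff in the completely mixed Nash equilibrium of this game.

First find x, the probability Nation A plays U, from Nation B's indifference between L and R: −3x = −5x + 8(1−x), giving x = 4/5.
Since Nation B is indifferent in equilibrium, Nation B's expected payoff equals the payoff from either column against (4/5, 1/5). Using L: −3(4/5) = -12/5.

-12/5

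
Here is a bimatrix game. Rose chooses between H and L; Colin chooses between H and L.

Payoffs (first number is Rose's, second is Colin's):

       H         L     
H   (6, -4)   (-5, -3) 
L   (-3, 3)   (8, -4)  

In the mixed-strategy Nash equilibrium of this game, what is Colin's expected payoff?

-25/8

First find p, the probability Rose plays H, from Colin's indifference between H and L: −4p + 3(1−p) = −3p − 4(1−p), giving p = 7/8.
Since Colin is indifferent in equilibrium, Colin's expected payoff equals the payoff from either column against (7/8, 1/8). Using H: −4(7/8) + 3(1/8) = -25/8.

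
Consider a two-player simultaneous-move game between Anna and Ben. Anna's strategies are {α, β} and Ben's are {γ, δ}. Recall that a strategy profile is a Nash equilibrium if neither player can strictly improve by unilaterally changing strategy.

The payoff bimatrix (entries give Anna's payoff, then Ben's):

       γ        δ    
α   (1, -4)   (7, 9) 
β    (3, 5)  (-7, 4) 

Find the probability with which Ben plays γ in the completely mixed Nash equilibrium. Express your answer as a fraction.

Let c be the probability that Ben plays γ. In a completely mixed equilibrium, Anna must be indifferent between α and β.
Anna's expected payoff from α is c + 7(1−c); from β it is 3c − 7(1−c).
Setting these equal: −6c + 7 = 10c − 7, so c = 7/8.

7/8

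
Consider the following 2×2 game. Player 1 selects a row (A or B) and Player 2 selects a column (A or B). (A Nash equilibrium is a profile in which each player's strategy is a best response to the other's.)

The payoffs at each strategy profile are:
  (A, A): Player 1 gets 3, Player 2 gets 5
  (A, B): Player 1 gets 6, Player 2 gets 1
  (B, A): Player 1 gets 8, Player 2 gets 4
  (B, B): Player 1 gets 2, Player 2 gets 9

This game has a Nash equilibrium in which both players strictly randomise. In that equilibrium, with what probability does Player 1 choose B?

4/9

Let r be the probability that Player 1 plays A. In a completely mixed equilibrium, Player 2 must be indifferent between A and B.
Player 2's expected payoff from A is 5r + 4(1−r); from B it is r + 9(1−r).
Setting these equal: r + 4 = −8r + 9, so r = 5/9.
Therefore Player 1 plays B with probability 1 − 5/9 = 4/9.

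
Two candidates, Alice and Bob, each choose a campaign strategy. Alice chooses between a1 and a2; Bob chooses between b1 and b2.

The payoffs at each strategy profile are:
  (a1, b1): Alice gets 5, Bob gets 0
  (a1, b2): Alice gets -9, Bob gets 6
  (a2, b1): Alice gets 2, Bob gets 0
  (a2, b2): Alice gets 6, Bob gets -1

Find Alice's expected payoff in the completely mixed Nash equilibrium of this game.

First find y, the probability Bob plays b1, from Alice's indifference between a1 and a2: 5y − 9(1−y) = 2y + 6(1−y), giving y = 5/6.
Since Alice is indifferent in equilibrium, Alice's expected payoff equals the payoff from either row against (5/6, 1/6). Using a1: 5(5/6) − 9(1/6) = 8/3.

8/3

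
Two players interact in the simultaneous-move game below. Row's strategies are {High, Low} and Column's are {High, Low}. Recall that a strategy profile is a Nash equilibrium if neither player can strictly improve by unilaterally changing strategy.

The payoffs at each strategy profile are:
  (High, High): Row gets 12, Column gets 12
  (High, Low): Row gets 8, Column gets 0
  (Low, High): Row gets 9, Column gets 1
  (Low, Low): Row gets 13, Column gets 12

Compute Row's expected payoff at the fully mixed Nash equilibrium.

First find q, the probability Column plays High, from Row's indifference between High and Low: 12q + 8(1−q) = 9q + 13(1−q), giving q = 5/8.
Since Row is indifferent in equilibrium, Row's expected payoff equals the payoff from either row against (5/8, 3/8). Using High: 12(5/8) + 8(3/8) = 21/2.

21/2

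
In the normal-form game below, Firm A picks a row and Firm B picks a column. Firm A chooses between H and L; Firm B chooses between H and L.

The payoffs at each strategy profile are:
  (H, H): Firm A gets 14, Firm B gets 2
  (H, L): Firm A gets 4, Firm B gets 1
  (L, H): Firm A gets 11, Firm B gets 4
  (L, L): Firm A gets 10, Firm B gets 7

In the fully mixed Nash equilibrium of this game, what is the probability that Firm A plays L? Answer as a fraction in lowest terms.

1/4

Let p be the probability that Firm A plays H. In a completely mixed equilibrium, Firm B must be indifferent between H and L.
Firm B's expected payoff from H is 2p + 4(1−p); from L it is p + 7(1−p).
Setting these equal: −2p + 4 = −6p + 7, so p = 3/4.
Therefore Firm A plays L with probability 1 − 3/4 = 1/4.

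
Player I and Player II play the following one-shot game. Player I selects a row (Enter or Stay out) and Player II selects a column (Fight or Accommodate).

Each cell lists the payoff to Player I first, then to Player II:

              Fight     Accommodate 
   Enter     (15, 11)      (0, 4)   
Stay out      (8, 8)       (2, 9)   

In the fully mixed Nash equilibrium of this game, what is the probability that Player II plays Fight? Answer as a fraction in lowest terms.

2/9

Let c be the probability that Player II plays Fight. In a completely mixed equilibrium, Player I must be indifferent between Enter and Stay out.
Player I's expected payoff from Enter is 15c; from Stay out it is 8c + 2(1−c).
Setting these equal: 15c = 6c + 2, so c = 2/9.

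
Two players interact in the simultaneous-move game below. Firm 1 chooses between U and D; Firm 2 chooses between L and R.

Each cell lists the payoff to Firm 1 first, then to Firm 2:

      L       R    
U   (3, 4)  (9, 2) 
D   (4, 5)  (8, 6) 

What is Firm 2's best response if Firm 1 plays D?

Against D, Firm 2 earns 5 from L and 6 from R.
So R is the best response.

R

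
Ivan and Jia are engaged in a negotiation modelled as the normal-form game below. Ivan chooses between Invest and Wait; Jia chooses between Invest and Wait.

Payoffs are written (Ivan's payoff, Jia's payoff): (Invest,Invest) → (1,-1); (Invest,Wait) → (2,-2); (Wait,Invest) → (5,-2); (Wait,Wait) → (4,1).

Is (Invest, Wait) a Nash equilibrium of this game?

At (Invest, Wait), Ivan earns 2; switching to Wait would give 4, so Ivan would deviate.
Jia earns -2; switching to Invest would give -1, so Jia would deviate.
Since at least one player can profitably deviate, this is not a Nash equilibrium.

No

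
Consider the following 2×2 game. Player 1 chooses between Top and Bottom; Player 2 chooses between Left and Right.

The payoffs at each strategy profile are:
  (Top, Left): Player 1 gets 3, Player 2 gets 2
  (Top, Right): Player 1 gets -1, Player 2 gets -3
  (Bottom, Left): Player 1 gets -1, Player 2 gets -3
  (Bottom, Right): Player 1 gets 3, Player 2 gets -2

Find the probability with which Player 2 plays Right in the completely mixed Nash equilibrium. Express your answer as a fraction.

1/2

Let q be the probability that Player 2 plays Left. In a completely mixed equilibrium, Player 1 must be indifferent between Top and Bottom.
Player 1's expected payoff from Top is 3q − (1−q); from Bottom it is −q + 3(1−q).
Setting these equal: 4q − 1 = −4q + 3, so q = 1/2.
Therefore Player 2 plays Right with probability 1 − 1/2 = 1/2.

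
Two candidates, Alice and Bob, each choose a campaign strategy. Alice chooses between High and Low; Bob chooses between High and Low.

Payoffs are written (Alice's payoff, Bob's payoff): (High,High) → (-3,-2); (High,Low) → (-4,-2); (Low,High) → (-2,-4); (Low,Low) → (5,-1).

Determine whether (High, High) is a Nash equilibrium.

At (High, High), Alice earns -3; switching to Low would give -2, so Alice would deviate.
Bob earns -2; switching to Low would give -2, so Bob has no profitable deviation.
Since at least one player can profitably deviate, this is not a Nash equilibrium.

No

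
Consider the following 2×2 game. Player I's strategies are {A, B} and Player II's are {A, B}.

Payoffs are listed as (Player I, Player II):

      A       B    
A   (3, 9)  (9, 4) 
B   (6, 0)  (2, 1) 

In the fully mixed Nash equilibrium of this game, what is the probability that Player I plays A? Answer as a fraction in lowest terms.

1/6

Let x be the probability that Player I plays A. In a completely mixed equilibrium, Player II must be indifferent between A and B.
Player II's expected payoff from A is 9x; from B it is 4x + (1−x).
Setting these equal: 9x = 3x + 1, so x = 1/6.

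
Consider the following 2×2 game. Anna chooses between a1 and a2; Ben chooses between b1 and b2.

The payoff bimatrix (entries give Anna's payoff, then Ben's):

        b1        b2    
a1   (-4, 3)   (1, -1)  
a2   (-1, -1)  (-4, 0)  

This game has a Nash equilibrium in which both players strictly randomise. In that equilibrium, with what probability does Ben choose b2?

3/8

Let c be the probability that Ben plays b1. In a completely mixed equilibrium, Anna must be indifferent between a1 and a2.
Anna's expected payoff from a1 is −4c + (1−c); from a2 it is −c − 4(1−c).
Setting these equal: −5c + 1 = 3c − 4, so c = 5/8.
Therefore Ben plays b2 with probability 1 − 5/8 = 3/8.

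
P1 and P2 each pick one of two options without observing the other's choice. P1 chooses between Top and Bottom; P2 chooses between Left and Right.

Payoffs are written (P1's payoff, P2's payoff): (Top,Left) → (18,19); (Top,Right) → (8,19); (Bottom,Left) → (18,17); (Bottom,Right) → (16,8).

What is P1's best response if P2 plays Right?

Bottom

Against Right, P1 earns 8 from Top and 16 from Bottom.
So Bottom is the best response.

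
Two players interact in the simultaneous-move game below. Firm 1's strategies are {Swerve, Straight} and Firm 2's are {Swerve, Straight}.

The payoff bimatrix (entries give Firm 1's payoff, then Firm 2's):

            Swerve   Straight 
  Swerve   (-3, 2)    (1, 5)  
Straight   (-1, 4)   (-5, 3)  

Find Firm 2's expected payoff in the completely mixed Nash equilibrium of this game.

7/2

First find x, the probability Firm 1 plays Swerve, from Firm 2's indifference between Swerve and Straight: 2x + 4(1−x) = 5x + 3(1−x), giving x = 1/4.
Since Firm 2 is indifferent in equilibrium, Firm 2's expected payoff equals the payoff from either column against (1/4, 3/4). Using Swerve: 2(1/4) + 4(3/4) = 7/2.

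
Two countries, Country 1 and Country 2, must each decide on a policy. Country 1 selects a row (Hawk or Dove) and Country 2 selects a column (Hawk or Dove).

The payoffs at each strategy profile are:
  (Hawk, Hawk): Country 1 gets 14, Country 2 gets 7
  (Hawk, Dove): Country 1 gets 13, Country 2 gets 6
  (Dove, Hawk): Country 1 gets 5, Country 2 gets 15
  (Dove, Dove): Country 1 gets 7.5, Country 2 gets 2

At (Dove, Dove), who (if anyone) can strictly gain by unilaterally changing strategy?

Country 1 at (Dove, Dove) earns 7.5; deviating to Hawk yields 13 — a strict improvement.
Country 2 earns 2; deviating to Hawk yields 15 — a strict improvement.
Both Country 1 and Country 2 have strictly profitable deviations.

Both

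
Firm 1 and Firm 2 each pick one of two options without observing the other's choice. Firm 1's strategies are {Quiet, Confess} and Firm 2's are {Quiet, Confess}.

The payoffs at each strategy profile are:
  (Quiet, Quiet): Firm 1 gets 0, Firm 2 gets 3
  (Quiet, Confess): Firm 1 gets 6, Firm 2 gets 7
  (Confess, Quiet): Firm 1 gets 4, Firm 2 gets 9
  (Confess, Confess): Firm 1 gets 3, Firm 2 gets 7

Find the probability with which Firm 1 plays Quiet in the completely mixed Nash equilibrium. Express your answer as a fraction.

Let p be the probability that Firm 1 plays Quiet. In a completely mixed equilibrium, Firm 2 must be indifferent between Quiet and Confess.
Firm 2's expected payoff from Quiet is 3p + 9(1−p); from Confess it is 7p + 7(1−p).
Setting these equal: −6p + 9 = 7, so p = 1/3.

1/3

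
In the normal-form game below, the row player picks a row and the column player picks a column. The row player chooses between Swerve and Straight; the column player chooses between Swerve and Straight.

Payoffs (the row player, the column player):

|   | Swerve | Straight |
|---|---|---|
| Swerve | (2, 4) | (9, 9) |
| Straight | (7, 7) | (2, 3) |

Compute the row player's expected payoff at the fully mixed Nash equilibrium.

59/12

First find y, the probability the column player plays Swerve, from the row player's indifference between Swerve and Straight: 2y + 9(1−y) = 7y + 2(1−y), giving y = 7/12.
Since the row player is indifferent in equilibrium, the row player's expected payoff equals the payoff from either row against (7/12, 5/12). Using Swerve: 2(7/12) + 9(5/12) = 59/12.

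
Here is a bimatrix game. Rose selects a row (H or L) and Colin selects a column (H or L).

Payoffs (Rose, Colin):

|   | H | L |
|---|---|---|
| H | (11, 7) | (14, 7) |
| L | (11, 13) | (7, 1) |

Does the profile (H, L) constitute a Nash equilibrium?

At (H, L), Rose earns 14; switching to L would give 7, so Rose has no profitable deviation.
Colin earns 7; switching to H would give 7, so Colin has no profitable deviation.
Neither player can gain by a unilateral deviation, so this profile is a Nash equilibrium.

Yes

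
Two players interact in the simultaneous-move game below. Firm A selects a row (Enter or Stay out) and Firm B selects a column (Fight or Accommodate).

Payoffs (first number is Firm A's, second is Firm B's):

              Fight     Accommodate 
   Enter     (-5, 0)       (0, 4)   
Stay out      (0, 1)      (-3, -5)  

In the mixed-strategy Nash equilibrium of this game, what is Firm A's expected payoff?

-15/8

First find q, the probability Firm B plays Fight, from Firm A's indifference between Enter and Stay out: −5q = −3(1−q), giving q = 3/8.
Since Firm A is indifferent in equilibrium, Firm A's expected payoff equals the payoff from either row against (3/8, 5/8). Using Enter: −5(3/8) = -15/8.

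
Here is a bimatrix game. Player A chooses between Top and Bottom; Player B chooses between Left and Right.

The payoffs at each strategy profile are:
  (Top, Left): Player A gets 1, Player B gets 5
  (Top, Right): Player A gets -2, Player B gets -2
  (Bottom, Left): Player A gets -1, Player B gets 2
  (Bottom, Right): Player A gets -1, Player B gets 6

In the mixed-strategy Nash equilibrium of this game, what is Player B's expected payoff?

First find p, the probability Player A plays Top, from Player B's indifference between Left and Right: 5p + 2(1−p) = −2p + 6(1−p), giving p = 4/11.
Since Player B is indifferent in equilibrium, Player B's expected payoff equals the payoff from either column against (4/11, 7/11). Using Left: 5(4/11) + 2(7/11) = 34/11.

34/11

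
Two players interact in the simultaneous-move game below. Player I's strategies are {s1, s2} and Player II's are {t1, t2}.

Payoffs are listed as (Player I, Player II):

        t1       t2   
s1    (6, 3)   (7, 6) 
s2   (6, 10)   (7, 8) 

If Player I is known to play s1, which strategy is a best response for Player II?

Against s1, Player II earns 3 from t1 and 6 from t2.
So t2 is the best response.

t2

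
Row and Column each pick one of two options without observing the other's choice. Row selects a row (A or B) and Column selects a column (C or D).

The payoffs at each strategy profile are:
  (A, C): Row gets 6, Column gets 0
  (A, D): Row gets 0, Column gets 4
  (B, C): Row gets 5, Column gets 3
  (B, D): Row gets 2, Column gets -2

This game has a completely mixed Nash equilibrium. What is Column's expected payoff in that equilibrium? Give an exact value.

First find x, the probability Row plays A, from Column's indifference between C and D: 3(1−x) = 4x − 2(1−x), giving x = 5/9.
Since Column is indifferent in equilibrium, Column's expected payoff equals the payoff from either column against (5/9, 4/9). Using C: 3(4/9) = 4/3.

4/3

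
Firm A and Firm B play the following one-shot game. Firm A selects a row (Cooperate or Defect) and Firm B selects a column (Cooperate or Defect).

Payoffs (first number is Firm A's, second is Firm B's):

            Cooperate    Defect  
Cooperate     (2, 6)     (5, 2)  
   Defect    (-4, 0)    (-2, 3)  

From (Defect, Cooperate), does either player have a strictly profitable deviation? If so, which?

Firm A at (Defect, Cooperate) earns -4; deviating to Cooperate yields 2 — a strict improvement.
Firm B earns 0; deviating to Defect yields 3 — a strict improvement.
Both Firm A and Firm B have strictly profitable deviations.

Both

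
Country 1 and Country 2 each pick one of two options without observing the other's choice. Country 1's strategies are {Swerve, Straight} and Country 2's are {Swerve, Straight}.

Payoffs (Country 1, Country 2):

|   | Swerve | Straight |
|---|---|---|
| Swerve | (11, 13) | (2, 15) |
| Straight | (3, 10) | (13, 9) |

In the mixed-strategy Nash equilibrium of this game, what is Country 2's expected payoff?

11

First find x, the probability Country 1 plays Swerve, from Country 2's indifference between Swerve and Straight: 13x + 10(1−x) = 15x + 9(1−x), giving x = 1/3.
Since Country 2 is indifferent in equilibrium, Country 2's expected payoff equals the payoff from either column against (1/3, 2/3). Using Swerve: 13(1/3) + 10(2/3) = 11.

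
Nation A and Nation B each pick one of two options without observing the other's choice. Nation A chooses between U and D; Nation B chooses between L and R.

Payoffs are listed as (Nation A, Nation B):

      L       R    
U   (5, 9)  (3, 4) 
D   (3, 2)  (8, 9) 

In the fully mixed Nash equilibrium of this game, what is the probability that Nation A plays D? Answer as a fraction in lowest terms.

5/12

Let p be the probability that Nation A plays U. In a completely mixed equilibrium, Nation B must be indifferent between L and R.
Nation B's expected payoff from L is 9p + 2(1−p); from R it is 4p + 9(1−p).
Setting these equal: 7p + 2 = −5p + 9, so p = 7/12.
Therefore Nation A plays D with probability 1 − 7/12 = 5/12.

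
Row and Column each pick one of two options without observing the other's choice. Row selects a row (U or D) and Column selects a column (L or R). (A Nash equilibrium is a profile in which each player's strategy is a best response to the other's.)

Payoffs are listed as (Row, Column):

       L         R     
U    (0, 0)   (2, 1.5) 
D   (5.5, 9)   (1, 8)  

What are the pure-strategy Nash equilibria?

(U, R) and (D, L)

(U, L): Row prefers D (5.5 > 0); Column prefers R (1.5 > 0) — not an equilibrium.
(U, R): Row gets 2 ≥ 1 from D, and Column gets 1.5 ≥ 0 from L — Nash equilibrium.
(D, L): Row gets 5.5 ≥ 0 from U, and Column gets 9 ≥ 8 from R — Nash equilibrium.
(D, R): Row prefers U (2 > 1); Column prefers L (9 > 8) — not an equilibrium.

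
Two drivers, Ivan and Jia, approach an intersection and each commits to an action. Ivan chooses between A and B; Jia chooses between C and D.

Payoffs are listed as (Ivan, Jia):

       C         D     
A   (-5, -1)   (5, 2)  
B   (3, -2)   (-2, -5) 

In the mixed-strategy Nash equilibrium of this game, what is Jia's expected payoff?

-3/2

First find x, the probability Ivan plays A, from Jia's indifference between C and D: −x − 2(1−x) = 2x − 5(1−x), giving x = 1/2.
Since Jia is indifferent in equilibrium, Jia's expected payoff equals the payoff from either column against (1/2, 1/2). Using C: −(1/2) − 2(1/2) = -3/2.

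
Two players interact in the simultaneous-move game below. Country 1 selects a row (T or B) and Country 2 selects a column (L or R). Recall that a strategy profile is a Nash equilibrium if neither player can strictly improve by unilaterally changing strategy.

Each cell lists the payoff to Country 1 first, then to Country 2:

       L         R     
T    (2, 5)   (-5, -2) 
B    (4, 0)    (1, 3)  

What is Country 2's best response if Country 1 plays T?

Against T, Country 2 earns 5 from L and -2 from R.
So L is the best response.

L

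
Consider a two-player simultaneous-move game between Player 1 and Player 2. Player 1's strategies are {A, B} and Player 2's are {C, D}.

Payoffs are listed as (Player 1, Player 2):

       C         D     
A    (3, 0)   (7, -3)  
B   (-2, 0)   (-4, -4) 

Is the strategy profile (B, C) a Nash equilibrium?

At (B, C), Player 1 earns -2; switching to A would give 3, so Player 1 would deviate.
Player 2 earns 0; switching to D would give -4, so Player 2 has no profitable deviation.
Since at least one player can profitably deviate, this is not a Nash equilibrium.

No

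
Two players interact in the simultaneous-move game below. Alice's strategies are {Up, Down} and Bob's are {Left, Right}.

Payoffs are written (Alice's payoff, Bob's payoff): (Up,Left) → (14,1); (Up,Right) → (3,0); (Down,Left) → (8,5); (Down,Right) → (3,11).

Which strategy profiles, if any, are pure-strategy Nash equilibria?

(Up, Left) and (Down, Right)

(Up, Left): Alice gets 14 ≥ 8 from Down, and Bob gets 1 ≥ 0 from Right — Nash equilibrium.
(Up, Right): Bob prefers Left (1 > 0) — not an equilibrium.
(Down, Left): Alice prefers Up (14 > 8); Bob prefers Right (11 > 5) — not an equilibrium.
(Down, Right): Alice gets 3 ≥ 3 from Up, and Bob gets 11 ≥ 5 from Left — Nash equilibrium.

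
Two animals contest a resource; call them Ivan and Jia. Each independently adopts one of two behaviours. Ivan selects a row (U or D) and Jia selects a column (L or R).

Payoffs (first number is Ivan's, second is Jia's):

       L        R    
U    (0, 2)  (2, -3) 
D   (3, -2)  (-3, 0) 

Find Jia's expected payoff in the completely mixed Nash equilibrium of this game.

-6/7

First find x, the probability Ivan plays U, from Jia's indifference between L and R: 2x − 2(1−x) = −3x, giving x = 2/7.
Since Jia is indifferent in equilibrium, Jia's expected payoff equals the payoff from either column against (2/7, 5/7). Using L: 2(2/7) − 2(5/7) = -6/7.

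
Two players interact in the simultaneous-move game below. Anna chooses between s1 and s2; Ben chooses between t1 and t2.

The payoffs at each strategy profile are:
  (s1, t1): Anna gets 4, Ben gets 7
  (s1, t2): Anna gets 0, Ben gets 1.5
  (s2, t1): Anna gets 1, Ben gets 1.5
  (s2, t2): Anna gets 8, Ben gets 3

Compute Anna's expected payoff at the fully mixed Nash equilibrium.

32/11

First find y, the probability Ben plays t1, from Anna's indifference between s1 and s2: 4y = y + 8(1−y), giving y = 8/11.
Since Anna is indifferent in equilibrium, Anna's expected payoff equals the payoff from either row against (8/11, 3/11). Using s1: 4(8/11) = 32/11.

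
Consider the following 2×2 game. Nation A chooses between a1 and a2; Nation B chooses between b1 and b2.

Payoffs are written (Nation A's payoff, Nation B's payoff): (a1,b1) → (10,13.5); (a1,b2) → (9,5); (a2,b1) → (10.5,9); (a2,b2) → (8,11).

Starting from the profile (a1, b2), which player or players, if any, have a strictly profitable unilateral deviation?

Nation B

Nation A at (a1, b2) earns 9; deviating to a2 yields 8 — not better.
Nation B earns 5; deviating to b1 yields 13.5 — a strict improvement.
Only Nation B has a strictly profitable deviation.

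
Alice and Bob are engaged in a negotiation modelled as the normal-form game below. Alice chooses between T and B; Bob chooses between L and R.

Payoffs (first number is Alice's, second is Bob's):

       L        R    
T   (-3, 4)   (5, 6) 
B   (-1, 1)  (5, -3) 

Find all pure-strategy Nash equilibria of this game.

(T, L): Alice prefers B (-1 > -3); Bob prefers R (6 > 4) — not an equilibrium.
(T, R): Alice gets 5 ≥ 5 from B, and Bob gets 6 ≥ 4 from L — Nash equilibrium.
(B, L): Alice gets -1 ≥ -3 from T, and Bob gets 1 ≥ -3 from R — Nash equilibrium.
(B, R): Bob prefers L (1 > -3) — not an equilibrium.

(T, R) and (B, L)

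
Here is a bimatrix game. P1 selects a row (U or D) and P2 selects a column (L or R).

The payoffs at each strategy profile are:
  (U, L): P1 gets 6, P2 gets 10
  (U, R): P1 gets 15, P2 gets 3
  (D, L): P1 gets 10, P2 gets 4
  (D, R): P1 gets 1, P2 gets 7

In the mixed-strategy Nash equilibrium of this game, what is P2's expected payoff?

First find x, the probability P1 plays U, from P2's indifference between L and R: 10x + 4(1−x) = 3x + 7(1−x), giving x = 3/10.
Since P2 is indifferent in equilibrium, P2's expected payoff equals the payoff from either column against (3/10, 7/10). Using L: 10(3/10) + 4(7/10) = 29/5.

29/5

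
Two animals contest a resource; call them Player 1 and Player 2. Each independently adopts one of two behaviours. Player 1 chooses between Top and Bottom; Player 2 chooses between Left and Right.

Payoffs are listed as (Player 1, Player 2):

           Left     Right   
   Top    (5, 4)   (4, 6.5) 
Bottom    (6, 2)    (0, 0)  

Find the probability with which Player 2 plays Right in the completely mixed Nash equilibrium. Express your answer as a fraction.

Let q be the probability that Player 2 plays Left. In a completely mixed equilibrium, Player 1 must be indifferent between Top and Bottom.
Player 1's expected payoff from Top is 5q + 4(1−q); from Bottom it is 6q.
Setting these equal: q + 4 = 6q, so q = 4/5.
Therefore Player 2 plays Right with probability 1 − 4/5 = 1/5.

1/5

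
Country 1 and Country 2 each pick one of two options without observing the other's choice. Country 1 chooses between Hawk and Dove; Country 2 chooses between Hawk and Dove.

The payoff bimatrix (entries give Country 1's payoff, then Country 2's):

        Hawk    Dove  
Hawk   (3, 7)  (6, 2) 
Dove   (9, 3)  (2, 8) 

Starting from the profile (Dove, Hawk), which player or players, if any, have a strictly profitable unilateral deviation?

Country 2

Country 1 at (Dove, Hawk) earns 9; deviating to Hawk yields 3 — not better.
Country 2 earns 3; deviating to Dove yields 8 — a strict improvement.
Only Country 2 has a strictly profitable deviation.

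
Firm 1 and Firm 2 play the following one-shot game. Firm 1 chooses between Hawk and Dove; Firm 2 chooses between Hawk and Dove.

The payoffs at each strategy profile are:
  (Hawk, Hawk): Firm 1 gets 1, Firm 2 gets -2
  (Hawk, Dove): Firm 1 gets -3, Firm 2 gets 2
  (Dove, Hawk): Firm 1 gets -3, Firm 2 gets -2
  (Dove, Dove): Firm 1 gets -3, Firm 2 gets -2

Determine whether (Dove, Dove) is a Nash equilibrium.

At (Dove, Dove), Firm 1 earns -3; switching to Hawk would give -3, so Firm 1 has no profitable deviation.
Firm 2 earns -2; switching to Hawk would give -2, so Firm 2 has no profitable deviation.
Neither player can gain by a unilateral deviation, so this profile is a Nash equilibrium.

Yes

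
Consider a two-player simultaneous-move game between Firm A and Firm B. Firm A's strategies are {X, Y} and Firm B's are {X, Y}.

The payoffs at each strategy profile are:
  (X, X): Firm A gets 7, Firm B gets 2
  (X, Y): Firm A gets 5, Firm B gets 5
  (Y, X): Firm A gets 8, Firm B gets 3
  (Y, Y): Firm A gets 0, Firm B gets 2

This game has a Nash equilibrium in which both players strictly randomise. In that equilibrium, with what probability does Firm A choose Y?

Let p be the probability that Firm A plays X. In a completely mixed equilibrium, Firm B must be indifferent between X and Y.
Firm B's expected payoff from X is 2p + 3(1−p); from Y it is 5p + 2(1−p).
Setting these equal: −p + 3 = 3p + 2, so p = 1/4.
Therefore Firm A plays Y with probability 1 − 1/4 = 3/4.

3/4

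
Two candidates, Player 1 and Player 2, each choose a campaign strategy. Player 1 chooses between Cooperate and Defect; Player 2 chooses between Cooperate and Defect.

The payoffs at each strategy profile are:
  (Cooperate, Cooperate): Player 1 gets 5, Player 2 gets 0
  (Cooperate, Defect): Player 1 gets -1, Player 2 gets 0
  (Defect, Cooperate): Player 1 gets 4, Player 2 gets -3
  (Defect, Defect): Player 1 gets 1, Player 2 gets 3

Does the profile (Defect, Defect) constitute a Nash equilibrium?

At (Defect, Defect), Player 1 earns 1; switching to Cooperate would give -1, so Player 1 has no profitable deviation.
Player 2 earns 3; switching to Cooperate would give -3, so Player 2 has no profitable deviation.
Neither player can gain by a unilateral deviation, so this profile is a Nash equilibrium.

Yes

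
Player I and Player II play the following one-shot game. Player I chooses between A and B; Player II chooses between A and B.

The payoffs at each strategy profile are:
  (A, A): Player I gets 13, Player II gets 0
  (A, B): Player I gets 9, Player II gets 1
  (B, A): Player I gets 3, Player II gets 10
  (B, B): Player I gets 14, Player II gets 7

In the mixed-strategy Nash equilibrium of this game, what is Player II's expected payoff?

First find x, the probability Player I plays A, from Player II's indifference between A and B: 10(1−x) = x + 7(1−x), giving x = 3/4.
Since Player II is indifferent in equilibrium, Player II's expected payoff equals the payoff from either column against (3/4, 1/4). Using A: 10(1/4) = 5/2.

5/2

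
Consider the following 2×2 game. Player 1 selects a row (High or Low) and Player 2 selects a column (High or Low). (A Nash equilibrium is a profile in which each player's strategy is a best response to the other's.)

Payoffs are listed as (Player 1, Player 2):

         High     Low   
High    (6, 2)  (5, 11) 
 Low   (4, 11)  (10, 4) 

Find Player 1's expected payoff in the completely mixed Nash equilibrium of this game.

40/7

First find q, the probability Player 2 plays High, from Player 1's indifference between High and Low: 6q + 5(1−q) = 4q + 10(1−q), giving q = 5/7.
Since Player 1 is indifferent in equilibrium, Player 1's expected payoff equals the payoff from either row against (5/7, 2/7). Using High: 6(5/7) + 5(2/7) = 40/7.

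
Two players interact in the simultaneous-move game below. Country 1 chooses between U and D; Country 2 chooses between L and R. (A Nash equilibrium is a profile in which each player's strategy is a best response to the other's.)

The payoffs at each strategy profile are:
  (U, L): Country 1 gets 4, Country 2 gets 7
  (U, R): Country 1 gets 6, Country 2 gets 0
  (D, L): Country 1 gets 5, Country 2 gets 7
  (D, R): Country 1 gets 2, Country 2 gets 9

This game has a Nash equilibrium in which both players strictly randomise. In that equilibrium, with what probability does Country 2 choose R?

1/5

Let q be the probability that Country 2 plays L. In a completely mixed equilibrium, Country 1 must be indifferent between U and D.
Country 1's expected payoff from U is 4q + 6(1−q); from D it is 5q + 2(1−q).
Setting these equal: −2q + 6 = 3q + 2, so q = 4/5.
Therefore Country 2 plays R with probability 1 − 4/5 = 1/5.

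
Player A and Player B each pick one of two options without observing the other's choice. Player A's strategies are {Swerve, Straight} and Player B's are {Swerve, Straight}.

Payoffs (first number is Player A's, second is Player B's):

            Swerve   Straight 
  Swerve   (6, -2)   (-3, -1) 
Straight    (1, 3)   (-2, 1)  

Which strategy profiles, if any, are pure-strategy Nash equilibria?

none

(Swerve, Swerve): Player B prefers Straight (-1 > -2) — not an equilibrium.
(Swerve, Straight): Player A prefers Straight (-2 > -3) — not an equilibrium.
(Straight, Swerve): Player A prefers Swerve (6 > 1) — not an equilibrium.
(Straight, Straight): Player B prefers Swerve (3 > 1) — not an equilibrium.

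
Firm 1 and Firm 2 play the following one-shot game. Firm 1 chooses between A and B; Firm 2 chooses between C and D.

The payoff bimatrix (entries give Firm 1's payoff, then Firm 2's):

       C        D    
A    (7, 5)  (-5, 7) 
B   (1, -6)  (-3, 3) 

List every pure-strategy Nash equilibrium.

(B, D)

(A, C): Firm 2 prefers D (7 > 5) — not an equilibrium.
(A, D): Firm 1 prefers B (-3 > -5) — not an equilibrium.
(B, C): Firm 1 prefers A (7 > 1); Firm 2 prefers D (3 > -6) — not an equilibrium.
(B, D): Firm 1 gets -3 ≥ -5 from A, and Firm 2 gets 3 ≥ -6 from C — Nash equilibrium.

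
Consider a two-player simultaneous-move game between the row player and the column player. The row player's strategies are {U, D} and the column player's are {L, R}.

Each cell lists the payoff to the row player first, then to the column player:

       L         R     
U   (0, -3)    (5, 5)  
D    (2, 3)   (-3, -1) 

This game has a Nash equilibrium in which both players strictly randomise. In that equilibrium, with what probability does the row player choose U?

Let x be the probability that the row player plays U. In a completely mixed equilibrium, the column player must be indifferent between L and R.
The column player's expected payoff from L is −3x + 3(1−x); from R it is 5x − (1−x).
Setting these equal: −6x + 3 = 6x − 1, so x = 1/3.

1/3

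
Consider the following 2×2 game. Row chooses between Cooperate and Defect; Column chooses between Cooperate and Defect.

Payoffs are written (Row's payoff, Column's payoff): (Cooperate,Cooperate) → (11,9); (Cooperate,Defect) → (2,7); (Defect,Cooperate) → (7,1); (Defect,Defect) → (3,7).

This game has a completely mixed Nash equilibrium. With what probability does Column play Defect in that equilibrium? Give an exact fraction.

4/5

Let q be the probability that Column plays Cooperate. In a completely mixed equilibrium, Row must be indifferent between Cooperate and Defect.
Row's expected payoff from Cooperate is 11q + 2(1−q); from Defect it is 7q + 3(1−q).
Setting these equal: 9q + 2 = 4q + 3, so q = 1/5.
Therefore Column plays Defect with probability 1 − 1/5 = 4/5.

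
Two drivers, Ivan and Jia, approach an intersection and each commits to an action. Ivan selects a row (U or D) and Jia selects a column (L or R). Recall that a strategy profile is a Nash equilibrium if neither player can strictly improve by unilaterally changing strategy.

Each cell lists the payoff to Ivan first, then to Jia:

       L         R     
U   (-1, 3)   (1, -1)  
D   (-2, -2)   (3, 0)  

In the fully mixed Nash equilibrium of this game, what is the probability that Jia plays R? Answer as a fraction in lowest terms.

Let y be the probability that Jia plays L. In a completely mixed equilibrium, Ivan must be indifferent between U and D.
Ivan's expected payoff from U is −y + (1−y); from D it is −2y + 3(1−y).
Setting these equal: −2y + 1 = −5y + 3, so y = 2/3.
Therefore Jia plays R with probability 1 − 2/3 = 1/3.

1/3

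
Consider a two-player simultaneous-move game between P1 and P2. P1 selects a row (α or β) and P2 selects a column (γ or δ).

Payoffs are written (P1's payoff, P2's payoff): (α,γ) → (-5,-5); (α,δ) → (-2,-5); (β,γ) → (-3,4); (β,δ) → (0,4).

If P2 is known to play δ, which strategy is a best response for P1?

Against δ, P1 earns -2 from α and 0 from β.
So β is the best response.

β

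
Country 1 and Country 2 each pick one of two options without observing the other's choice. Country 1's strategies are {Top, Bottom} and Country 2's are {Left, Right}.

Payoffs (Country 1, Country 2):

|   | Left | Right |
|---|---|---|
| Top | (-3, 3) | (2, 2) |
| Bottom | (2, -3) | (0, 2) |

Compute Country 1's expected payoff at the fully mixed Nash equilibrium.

4/7

First find y, the probability Country 2 plays Left, from Country 1's indifference between Top and Bottom: −3y + 2(1−y) = 2y, giving y = 2/7.
Since Country 1 is indifferent in equilibrium, Country 1's expected payoff equals the payoff from either row against (2/7, 5/7). Using Top: −3(2/7) + 2(5/7) = 4/7.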